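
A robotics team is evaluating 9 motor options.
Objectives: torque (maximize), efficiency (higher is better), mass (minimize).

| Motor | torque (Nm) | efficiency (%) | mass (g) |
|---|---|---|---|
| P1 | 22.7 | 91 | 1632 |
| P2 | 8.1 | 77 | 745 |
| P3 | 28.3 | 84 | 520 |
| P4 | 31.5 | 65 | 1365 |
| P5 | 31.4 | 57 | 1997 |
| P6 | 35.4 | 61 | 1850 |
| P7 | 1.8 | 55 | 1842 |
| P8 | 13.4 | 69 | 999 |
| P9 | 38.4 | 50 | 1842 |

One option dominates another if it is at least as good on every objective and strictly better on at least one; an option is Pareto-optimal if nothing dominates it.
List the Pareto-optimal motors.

P1: not dominated (best efficiency).
P2: dominated by P3 (torque 28.3≥8.1, efficiency 84≥77, mass 520≤745).
P3: not dominated (best mass).
P4: not dominated.
P5: dominated by P4 (torque 31.5≥31.4, efficiency 65≥57, mass 1365≤1997).
P6: not dominated.
P7: dominated by P1 (torque 22.7≥1.8, efficiency 91≥55, mass 1632≤1842).
P8: dominated by P3 (torque 28.3≥13.4, efficiency 84≥69, mass 520≤999).
P9: not dominated (best torque).

P1, P3, P4, P6, P9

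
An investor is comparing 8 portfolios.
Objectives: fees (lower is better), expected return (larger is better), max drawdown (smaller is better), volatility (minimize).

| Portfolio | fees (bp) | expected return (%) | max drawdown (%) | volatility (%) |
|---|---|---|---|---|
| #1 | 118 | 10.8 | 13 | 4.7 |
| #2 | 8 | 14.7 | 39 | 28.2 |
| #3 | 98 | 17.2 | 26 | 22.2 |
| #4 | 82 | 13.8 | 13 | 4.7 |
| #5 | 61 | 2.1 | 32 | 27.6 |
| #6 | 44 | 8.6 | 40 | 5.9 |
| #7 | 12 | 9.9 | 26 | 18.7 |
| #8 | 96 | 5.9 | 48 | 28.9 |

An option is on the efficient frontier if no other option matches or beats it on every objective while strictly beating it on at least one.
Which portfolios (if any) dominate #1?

#4: fees 82≤118, expected return 13.8≥10.8, max drawdown 13≤13, volatility 4.7≤4.7 — dominates #1.
Others (#2, #3, #5, #6, #7, #8) are each worse than #1 on at least one objective.

#4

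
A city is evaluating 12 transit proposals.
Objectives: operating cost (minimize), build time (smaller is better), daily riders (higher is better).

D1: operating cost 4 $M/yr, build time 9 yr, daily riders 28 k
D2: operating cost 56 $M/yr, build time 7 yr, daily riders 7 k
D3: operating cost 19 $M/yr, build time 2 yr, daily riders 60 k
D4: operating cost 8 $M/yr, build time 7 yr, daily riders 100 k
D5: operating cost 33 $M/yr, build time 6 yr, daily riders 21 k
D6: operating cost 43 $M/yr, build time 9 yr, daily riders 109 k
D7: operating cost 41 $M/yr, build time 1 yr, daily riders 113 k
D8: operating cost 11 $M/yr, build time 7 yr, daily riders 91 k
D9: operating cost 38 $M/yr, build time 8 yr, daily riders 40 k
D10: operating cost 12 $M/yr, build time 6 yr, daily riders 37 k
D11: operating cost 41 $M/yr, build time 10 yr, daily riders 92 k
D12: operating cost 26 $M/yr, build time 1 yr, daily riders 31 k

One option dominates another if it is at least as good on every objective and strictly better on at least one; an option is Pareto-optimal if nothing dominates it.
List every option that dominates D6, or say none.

D7

D7: operating cost 41≤43, build time 1≤9, daily riders 113≥109 — dominates D6.
Others (D1, D2, D3, D4, D5, D8, D9, D10, D11, D12) are each worse than D6 on at least one objective.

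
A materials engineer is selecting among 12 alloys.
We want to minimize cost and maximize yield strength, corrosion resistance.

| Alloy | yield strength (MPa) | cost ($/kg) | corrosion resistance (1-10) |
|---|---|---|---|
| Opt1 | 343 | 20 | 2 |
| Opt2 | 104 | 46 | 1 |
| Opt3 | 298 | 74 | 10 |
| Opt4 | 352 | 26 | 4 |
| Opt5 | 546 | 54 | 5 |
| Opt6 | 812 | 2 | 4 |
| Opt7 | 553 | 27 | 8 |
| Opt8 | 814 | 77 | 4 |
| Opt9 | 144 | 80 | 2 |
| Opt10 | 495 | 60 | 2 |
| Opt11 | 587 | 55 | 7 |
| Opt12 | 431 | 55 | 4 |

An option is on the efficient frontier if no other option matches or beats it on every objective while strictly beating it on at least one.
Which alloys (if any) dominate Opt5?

Opt7: yield strength 553≥546, cost 27≤54, corrosion resistance 8≥5 — dominates Opt5.
Others (Opt1, Opt2, Opt3, Opt4, Opt6, Opt8, Opt9, Opt10, Opt11, Opt12) are each worse than Opt5 on at least one objective.

Opt7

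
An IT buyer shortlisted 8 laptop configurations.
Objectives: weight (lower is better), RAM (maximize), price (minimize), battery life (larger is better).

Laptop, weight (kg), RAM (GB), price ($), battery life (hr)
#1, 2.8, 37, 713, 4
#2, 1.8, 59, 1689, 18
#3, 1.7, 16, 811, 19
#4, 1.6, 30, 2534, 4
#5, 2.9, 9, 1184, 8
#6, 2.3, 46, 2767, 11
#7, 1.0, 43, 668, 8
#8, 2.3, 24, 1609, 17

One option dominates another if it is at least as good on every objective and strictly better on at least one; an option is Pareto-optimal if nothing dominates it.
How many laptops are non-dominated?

4

#1: dominated by #7 (weight 1.0≤2.8, RAM 43≥37, price 668≤713, battery life 8≥4).
#2: not dominated (best RAM).
#3: not dominated (best battery life).
#4: dominated by #7 (weight 1.0≤1.6, RAM 43≥30, price 668≤2534, battery life 8≥4).
#5: dominated by #3 (weight 1.7≤2.9, RAM 16≥9, price 811≤1184, battery life 19≥8).
#6: dominated by #2 (weight 1.8≤2.3, RAM 59≥46, price 1689≤2767, battery life 18≥11).
#7: not dominated (best weight).
#8: not dominated.
Pareto-optimal: #2, #3, #7, #8 → 4.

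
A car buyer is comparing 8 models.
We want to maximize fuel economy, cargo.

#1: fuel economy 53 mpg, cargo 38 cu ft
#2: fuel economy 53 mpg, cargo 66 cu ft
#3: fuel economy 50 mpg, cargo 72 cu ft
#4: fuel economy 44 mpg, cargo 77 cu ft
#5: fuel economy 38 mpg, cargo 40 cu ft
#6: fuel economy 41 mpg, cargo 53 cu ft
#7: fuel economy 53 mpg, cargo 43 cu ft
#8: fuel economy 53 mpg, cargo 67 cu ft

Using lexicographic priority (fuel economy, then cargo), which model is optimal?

First maximize fuel economy: best is 53, kept {#1, #2, #7, #8}.
Then maximize cargo: best is 67, kept {#8}.

#8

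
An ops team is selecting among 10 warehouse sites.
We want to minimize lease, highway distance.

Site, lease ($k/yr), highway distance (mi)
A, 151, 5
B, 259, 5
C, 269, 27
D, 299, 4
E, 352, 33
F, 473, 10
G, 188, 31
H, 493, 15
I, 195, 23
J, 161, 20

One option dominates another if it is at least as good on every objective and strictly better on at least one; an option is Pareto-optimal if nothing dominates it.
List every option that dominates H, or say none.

A: lease 151≤493, highway distance 5≤15 — dominates H.
B: lease 259≤493, highway distance 5≤15 — dominates H.
D: lease 299≤493, highway distance 4≤15 — dominates H.
F: lease 473≤493, highway distance 10≤15 — dominates H.
Others (C, E, G, I, J) are each worse than H on at least one objective.

A, B, D, F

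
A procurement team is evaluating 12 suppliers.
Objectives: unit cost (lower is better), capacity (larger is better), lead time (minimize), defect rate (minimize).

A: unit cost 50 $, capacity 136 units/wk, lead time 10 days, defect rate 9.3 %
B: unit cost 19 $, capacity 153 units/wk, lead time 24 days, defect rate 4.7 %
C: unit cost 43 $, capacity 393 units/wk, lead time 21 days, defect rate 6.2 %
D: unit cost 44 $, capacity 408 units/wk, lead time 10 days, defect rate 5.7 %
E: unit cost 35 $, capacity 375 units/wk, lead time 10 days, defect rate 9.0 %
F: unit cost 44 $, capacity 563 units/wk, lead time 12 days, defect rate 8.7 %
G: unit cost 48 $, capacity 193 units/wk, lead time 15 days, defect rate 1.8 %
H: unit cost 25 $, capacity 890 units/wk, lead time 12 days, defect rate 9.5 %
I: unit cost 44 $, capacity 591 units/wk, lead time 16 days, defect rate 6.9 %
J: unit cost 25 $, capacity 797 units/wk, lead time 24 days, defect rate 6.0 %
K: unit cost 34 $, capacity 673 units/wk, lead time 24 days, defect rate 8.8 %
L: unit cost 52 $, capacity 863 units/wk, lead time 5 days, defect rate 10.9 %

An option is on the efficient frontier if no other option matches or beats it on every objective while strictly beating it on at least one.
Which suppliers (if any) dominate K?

J

J: unit cost 25≤34, capacity 797≥673, lead time 24≤24, defect rate 6.0≤8.8 — dominates K.
Others (A, B, C, D, E, F, G, H, I, L) are each worse than K on at least one objective.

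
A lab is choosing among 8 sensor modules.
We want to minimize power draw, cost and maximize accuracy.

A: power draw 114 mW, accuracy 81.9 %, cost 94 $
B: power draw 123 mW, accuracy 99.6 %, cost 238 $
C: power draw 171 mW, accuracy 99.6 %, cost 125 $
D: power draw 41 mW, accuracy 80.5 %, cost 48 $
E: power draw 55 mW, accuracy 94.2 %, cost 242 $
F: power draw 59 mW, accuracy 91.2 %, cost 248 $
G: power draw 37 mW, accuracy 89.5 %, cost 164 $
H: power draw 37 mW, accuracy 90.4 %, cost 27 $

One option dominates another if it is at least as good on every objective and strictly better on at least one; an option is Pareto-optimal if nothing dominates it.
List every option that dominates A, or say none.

H: power draw 37≤114, accuracy 90.4≥81.9, cost 27≤94 — dominates A.
Others (B, C, D, E, F, G) are each worse than A on at least one objective.

H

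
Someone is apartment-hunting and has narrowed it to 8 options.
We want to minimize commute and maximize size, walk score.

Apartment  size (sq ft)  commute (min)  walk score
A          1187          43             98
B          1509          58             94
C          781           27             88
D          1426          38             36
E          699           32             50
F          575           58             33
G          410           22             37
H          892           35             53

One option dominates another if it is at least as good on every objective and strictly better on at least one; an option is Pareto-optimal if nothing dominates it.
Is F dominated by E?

Yes

E vs F: size 699≥575, commute 32≤58, walk score 50≥33 — E is at least as good on every objective with at least one strict improvement.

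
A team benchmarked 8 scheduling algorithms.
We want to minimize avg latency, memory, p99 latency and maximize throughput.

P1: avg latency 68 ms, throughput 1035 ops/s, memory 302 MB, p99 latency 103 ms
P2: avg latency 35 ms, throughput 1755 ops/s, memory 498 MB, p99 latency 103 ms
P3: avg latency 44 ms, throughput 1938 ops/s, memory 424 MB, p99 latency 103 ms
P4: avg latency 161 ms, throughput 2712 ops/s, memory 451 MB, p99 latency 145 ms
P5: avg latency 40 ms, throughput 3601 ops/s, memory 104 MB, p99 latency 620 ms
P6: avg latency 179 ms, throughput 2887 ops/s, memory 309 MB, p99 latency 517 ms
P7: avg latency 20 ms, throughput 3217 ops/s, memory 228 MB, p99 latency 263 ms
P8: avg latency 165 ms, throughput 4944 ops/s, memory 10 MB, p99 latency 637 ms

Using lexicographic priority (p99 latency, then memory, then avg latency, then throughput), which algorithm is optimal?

First minimize p99 latency: best is 103, kept {P1, P2, P3}.
Then minimize memory: best is 302, kept {P1}.

P1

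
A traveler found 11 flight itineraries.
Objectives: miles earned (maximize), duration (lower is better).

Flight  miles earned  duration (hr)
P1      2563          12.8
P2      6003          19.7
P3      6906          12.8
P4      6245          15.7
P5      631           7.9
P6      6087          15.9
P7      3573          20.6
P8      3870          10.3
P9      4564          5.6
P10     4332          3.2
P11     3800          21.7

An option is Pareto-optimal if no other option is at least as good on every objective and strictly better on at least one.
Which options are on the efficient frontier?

P3, P9, P10

P1: dominated by P3 (miles earned 6906≥2563, duration 12.8≤12.8).
P2: dominated by P3 (miles earned 6906≥6003, duration 12.8≤19.7).
P3: not dominated (best miles earned).
P4: dominated by P3 (miles earned 6906≥6245, duration 12.8≤15.7).
P5: dominated by P9 (miles earned 4564≥631, duration 5.6≤7.9).
P6: dominated by P3 (miles earned 6906≥6087, duration 12.8≤15.9).
P7: dominated by P2 (miles earned 6003≥3573, duration 19.7≤20.6).
P8: dominated by P9 (miles earned 4564≥3870, duration 5.6≤10.3).
P9: not dominated.
P10: not dominated (best duration).
P11: dominated by P2 (miles earned 6003≥3800, duration 19.7≤21.7).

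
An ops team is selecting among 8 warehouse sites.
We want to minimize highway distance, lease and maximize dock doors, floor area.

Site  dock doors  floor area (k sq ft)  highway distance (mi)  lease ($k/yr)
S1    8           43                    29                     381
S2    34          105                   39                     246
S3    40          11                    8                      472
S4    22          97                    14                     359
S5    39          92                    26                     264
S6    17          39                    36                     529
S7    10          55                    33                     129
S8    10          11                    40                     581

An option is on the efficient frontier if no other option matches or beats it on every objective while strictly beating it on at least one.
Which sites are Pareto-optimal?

S1: dominated by S4 (dock doors 22≥8, floor area 97≥43, highway distance 14≤29, lease 359≤381).
S2: not dominated (best floor area).
S3: not dominated (best dock doors).
S4: not dominated.
S5: not dominated.
S6: dominated by S4 (dock doors 22≥17, floor area 97≥39, highway distance 14≤36, lease 359≤529).
S7: not dominated (best lease).
S8: dominated by S2 (dock doors 34≥10, floor area 105≥11, highway distance 39≤40, lease 246≤581).

S2, S3, S4, S5, S7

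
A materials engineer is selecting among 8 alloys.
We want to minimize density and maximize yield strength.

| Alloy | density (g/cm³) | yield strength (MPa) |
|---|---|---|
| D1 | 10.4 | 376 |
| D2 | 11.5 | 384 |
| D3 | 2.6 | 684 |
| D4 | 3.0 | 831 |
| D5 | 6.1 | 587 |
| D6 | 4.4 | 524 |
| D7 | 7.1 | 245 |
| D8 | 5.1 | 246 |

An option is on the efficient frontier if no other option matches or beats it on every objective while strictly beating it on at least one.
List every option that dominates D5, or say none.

D3, D4

D3: density 2.6≤6.1, yield strength 684≥587 — dominates D5.
D4: density 3.0≤6.1, yield strength 831≥587 — dominates D5.
Others (D1, D2, D6, D7, D8) are each worse than D5 on at least one objective.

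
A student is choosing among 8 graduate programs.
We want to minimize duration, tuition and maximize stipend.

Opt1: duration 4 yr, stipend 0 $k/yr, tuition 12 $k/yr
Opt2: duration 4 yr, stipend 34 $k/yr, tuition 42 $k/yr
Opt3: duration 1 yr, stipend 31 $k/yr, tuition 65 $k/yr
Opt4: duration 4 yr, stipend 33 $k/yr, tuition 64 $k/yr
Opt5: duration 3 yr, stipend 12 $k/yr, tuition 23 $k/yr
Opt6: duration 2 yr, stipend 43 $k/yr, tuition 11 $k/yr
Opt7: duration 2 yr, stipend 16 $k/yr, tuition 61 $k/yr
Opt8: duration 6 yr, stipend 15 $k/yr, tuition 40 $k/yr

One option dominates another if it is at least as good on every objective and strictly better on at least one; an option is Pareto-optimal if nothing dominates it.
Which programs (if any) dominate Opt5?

Opt6

Opt6: duration 2≤3, stipend 43≥12, tuition 11≤23 — dominates Opt5.
Others (Opt1, Opt2, Opt3, Opt4, Opt7, Opt8) are each worse than Opt5 on at least one objective.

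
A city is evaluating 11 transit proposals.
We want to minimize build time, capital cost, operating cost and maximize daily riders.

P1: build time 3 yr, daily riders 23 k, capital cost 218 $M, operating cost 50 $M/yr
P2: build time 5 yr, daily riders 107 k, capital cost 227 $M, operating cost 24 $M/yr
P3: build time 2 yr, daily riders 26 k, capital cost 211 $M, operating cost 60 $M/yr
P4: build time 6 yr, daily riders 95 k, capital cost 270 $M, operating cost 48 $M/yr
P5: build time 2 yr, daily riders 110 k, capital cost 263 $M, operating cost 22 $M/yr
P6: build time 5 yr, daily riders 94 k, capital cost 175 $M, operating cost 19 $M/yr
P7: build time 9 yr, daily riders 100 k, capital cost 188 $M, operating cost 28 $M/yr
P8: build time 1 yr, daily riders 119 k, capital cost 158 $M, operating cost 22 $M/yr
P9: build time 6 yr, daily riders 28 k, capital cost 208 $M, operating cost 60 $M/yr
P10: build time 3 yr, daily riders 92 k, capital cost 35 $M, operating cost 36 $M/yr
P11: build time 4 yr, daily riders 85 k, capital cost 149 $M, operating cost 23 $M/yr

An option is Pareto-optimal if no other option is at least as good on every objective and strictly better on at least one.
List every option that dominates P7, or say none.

P8: build time 1≤9, daily riders 119≥100, capital cost 158≤188, operating cost 22≤28 — dominates P7.
Others (P1, P2, P3, P4, P5, P6, P9, P10, P11) are each worse than P7 on at least one objective.

P8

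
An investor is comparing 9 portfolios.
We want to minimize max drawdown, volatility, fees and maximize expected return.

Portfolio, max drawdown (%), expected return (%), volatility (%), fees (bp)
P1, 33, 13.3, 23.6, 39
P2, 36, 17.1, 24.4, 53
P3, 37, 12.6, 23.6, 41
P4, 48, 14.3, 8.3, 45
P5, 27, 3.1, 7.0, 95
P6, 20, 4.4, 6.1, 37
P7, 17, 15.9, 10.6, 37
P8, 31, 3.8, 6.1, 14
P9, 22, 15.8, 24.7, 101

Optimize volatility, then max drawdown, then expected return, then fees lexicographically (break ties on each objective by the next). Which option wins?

P6

First minimize volatility: best is 6.1, kept {P6, P8}.
Then minimize max drawdown: best is 20, kept {P6}.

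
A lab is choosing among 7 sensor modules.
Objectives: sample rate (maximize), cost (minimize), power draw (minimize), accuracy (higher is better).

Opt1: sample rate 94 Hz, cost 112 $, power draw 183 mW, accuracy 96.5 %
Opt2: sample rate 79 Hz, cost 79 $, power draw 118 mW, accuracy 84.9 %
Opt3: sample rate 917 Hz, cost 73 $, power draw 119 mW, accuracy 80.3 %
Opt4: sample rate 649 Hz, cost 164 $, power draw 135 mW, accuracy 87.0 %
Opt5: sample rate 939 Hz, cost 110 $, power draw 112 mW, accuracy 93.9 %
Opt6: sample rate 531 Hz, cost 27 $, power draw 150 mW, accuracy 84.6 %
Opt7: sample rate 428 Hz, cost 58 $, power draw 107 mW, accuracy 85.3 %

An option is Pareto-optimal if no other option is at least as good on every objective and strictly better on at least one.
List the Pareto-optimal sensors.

Opt1, Opt3, Opt5, Opt6, Opt7

Opt1: not dominated (best accuracy).
Opt2: dominated by Opt7 (sample rate 428≥79, cost 58≤79, power draw 107≤118, accuracy 85.3≥84.9).
Opt3: not dominated.
Opt4: dominated by Opt5 (sample rate 939≥649, cost 110≤164, power draw 112≤135, accuracy 93.9≥87.0).
Opt5: not dominated (best sample rate).
Opt6: not dominated (best cost).
Opt7: not dominated (best power draw).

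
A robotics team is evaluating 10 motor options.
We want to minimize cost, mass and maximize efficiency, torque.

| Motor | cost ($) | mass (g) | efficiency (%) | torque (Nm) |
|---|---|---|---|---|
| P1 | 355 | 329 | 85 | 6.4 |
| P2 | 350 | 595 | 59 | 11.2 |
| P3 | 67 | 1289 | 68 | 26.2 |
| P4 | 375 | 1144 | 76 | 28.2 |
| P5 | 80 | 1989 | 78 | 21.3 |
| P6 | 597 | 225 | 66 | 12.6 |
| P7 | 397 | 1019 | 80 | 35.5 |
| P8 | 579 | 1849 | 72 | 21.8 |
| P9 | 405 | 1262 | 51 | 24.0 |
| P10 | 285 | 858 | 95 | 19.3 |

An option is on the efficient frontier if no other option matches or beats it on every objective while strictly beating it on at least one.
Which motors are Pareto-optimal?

P1, P2, P3, P4, P5, P6, P7, P10

P1: not dominated.
P2: not dominated.
P3: not dominated (best cost).
P4: not dominated.
P5: not dominated.
P6: not dominated (best mass).
P7: not dominated (best torque).
P8: dominated by P4 (cost 375≤579, mass 1144≤1849, efficiency 76≥72, torque 28.2≥21.8).
P9: dominated by P4 (cost 375≤405, mass 1144≤1262, efficiency 76≥51, torque 28.2≥24.0).
P10: not dominated (best efficiency).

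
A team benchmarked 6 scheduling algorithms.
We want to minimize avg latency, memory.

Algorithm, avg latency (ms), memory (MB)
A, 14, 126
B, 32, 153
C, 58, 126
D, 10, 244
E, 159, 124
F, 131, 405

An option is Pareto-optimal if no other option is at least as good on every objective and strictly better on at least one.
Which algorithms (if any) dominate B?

A

A: avg latency 14≤32, memory 126≤153 — dominates B.
Others (C, D, E, F) are each worse than B on at least one objective.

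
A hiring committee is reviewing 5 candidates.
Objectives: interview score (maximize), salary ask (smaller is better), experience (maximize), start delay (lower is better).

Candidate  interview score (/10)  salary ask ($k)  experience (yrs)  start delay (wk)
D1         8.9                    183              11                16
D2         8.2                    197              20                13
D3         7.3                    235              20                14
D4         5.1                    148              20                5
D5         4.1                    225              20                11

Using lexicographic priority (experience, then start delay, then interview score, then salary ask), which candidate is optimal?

D4

First maximize experience: best is 20, kept {D2, D3, D4, D5}.
Then minimize start delay: best is 5, kept {D4}.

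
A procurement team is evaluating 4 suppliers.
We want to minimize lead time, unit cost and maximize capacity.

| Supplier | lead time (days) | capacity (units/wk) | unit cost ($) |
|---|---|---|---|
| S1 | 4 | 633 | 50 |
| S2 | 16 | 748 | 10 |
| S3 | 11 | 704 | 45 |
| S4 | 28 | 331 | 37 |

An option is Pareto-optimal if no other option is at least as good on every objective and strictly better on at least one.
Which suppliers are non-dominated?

S1: not dominated (best lead time).
S2: not dominated (best capacity).
S3: not dominated.
S4: dominated by S2 (lead time 16≤28, capacity 748≥331, unit cost 10≤37).

S1, S2, S3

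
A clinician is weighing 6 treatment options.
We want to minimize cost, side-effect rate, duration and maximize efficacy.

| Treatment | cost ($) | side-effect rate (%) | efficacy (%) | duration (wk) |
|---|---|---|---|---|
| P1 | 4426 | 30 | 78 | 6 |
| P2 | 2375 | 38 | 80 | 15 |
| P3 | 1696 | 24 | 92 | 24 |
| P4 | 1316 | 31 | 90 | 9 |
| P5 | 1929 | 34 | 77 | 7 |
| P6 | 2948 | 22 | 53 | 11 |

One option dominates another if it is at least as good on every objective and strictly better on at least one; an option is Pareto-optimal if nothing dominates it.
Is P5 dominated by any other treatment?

No

P1: worse on cost (4426 vs 1929).
P2: worse on cost (2375 vs 1929).
P3: worse on duration (24 vs 7).
P4: worse on duration (9 vs 7).
P6: worse on cost (2948 vs 1929).
No option is at least as good as P5 on every objective and strictly better on one.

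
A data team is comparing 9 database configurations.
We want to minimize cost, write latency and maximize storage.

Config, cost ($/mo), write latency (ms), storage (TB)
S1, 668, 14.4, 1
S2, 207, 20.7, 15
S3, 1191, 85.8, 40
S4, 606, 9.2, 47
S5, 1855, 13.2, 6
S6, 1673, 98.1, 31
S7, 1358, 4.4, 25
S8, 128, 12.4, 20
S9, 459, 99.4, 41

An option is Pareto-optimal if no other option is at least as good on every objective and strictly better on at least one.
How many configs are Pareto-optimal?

S1: dominated by S4 (cost 606≤668, write latency 9.2≤14.4, storage 47≥1).
S2: dominated by S8 (cost 128≤207, write latency 12.4≤20.7, storage 20≥15).
S3: dominated by S4 (cost 606≤1191, write latency 9.2≤85.8, storage 47≥40).
S4: not dominated (best storage).
S5: dominated by S4 (cost 606≤1855, write latency 9.2≤13.2, storage 47≥6).
S6: dominated by S3 (cost 1191≤1673, write latency 85.8≤98.1, storage 40≥31).
S7: not dominated (best write latency).
S8: not dominated (best cost).
S9: not dominated.
Pareto-optimal: S4, S7, S8, S9 → 4.

4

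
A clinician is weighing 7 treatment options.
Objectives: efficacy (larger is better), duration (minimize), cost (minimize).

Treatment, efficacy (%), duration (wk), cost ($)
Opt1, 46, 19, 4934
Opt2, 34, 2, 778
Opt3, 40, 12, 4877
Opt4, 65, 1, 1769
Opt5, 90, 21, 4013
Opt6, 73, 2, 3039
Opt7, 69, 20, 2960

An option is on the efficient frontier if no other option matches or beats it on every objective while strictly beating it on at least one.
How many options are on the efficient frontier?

Opt1: dominated by Opt4 (efficacy 65≥46, duration 1≤19, cost 1769≤4934).
Opt2: not dominated (best cost).
Opt3: dominated by Opt4 (efficacy 65≥40, duration 1≤12, cost 1769≤4877).
Opt4: not dominated (best duration).
Opt5: not dominated (best efficacy).
Opt6: not dominated.
Opt7: not dominated.
Pareto-optimal: Opt2, Opt4, Opt5, Opt6, Opt7 → 5.

5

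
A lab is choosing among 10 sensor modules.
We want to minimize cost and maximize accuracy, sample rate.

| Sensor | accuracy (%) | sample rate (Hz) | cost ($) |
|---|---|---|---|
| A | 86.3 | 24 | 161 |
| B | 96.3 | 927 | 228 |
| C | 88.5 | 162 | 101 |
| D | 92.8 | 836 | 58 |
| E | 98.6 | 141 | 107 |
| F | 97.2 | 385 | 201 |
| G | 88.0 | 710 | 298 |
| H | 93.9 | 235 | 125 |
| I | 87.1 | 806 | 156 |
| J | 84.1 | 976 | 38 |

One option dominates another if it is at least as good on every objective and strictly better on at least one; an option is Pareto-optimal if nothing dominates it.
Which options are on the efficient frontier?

A: dominated by C (accuracy 88.5≥86.3, sample rate 162≥24, cost 101≤161).
B: not dominated.
C: dominated by D (accuracy 92.8≥88.5, sample rate 836≥162, cost 58≤101).
D: not dominated.
E: not dominated (best accuracy).
F: not dominated.
G: dominated by B (accuracy 96.3≥88.0, sample rate 927≥710, cost 228≤298).
H: not dominated.
I: dominated by D (accuracy 92.8≥87.1, sample rate 836≥806, cost 58≤156).
J: not dominated (best sample rate).

B, D, E, F, H, J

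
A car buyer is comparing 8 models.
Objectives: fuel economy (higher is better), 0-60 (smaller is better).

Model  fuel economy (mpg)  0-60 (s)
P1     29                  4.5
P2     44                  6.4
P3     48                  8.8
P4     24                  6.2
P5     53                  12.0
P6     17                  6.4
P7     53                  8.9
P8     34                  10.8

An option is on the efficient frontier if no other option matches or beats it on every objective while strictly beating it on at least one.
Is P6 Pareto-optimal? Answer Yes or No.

No

P1 vs P6: fuel economy 29≥17, 0-60 4.5≤6.4 — P1 is at least as good on every objective and strictly better on at least one, so P1 dominates P6.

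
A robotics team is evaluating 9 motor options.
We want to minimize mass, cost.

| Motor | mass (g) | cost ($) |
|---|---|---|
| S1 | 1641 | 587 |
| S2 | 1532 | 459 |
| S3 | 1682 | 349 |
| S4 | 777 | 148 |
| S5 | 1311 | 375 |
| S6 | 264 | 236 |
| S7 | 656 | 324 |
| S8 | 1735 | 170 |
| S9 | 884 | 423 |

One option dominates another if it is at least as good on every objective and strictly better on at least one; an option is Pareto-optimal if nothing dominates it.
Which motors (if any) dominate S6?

none

S1: worse on mass (1641 vs 264).
S2: worse on mass (1532 vs 264).
S3: worse on mass (1682 vs 264).
S4: worse on mass (777 vs 264).
S5: worse on mass (1311 vs 264).
S7: worse on mass (656 vs 264).
S8: worse on mass (1735 vs 264).
S9: worse on mass (884 vs 264).
No option dominates S6.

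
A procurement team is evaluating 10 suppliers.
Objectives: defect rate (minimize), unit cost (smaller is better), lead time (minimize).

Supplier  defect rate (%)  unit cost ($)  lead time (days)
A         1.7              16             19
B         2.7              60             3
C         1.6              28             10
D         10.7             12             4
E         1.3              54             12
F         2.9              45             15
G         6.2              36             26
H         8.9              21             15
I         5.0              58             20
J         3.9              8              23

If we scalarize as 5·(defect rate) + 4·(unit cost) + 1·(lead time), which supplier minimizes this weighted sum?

A: 5·1.7 + 4·16 + 1·19 = 91.5
B: 5·2.7 + 4·60 + 1·3 = 256.5
C: 5·1.6 + 4·28 + 1·10 = 130.0
D: 5·10.7 + 4·12 + 1·4 = 105.5
E: 5·1.3 + 4·54 + 1·12 = 234.5
F: 5·2.9 + 4·45 + 1·15 = 209.5
G: 5·6.2 + 4·36 + 1·26 = 201.0
H: 5·8.9 + 4·21 + 1·15 = 143.5
I: 5·5.0 + 4·58 + 1·20 = 277.0
J: 5·3.9 + 4·8 + 1·23 = 74.5
Lowest: J at 74.5.

J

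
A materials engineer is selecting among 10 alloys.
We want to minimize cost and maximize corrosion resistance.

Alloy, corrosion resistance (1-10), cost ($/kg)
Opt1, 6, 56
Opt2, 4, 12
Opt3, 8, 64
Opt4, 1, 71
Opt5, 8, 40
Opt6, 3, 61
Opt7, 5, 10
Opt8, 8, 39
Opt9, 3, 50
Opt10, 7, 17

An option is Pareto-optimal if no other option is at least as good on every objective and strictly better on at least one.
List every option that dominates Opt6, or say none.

Opt1, Opt2, Opt5, Opt7, Opt8, Opt9, Opt10

Opt1: corrosion resistance 6≥3, cost 56≤61 — dominates Opt6.
Opt2: corrosion resistance 4≥3, cost 12≤61 — dominates Opt6.
Opt5: corrosion resistance 8≥3, cost 40≤61 — dominates Opt6.
Opt7: corrosion resistance 5≥3, cost 10≤61 — dominates Opt6.
Opt8: corrosion resistance 8≥3, cost 39≤61 — dominates Opt6.
Opt9: corrosion resistance 3≥3, cost 50≤61 — dominates Opt6.
Opt10: corrosion resistance 7≥3, cost 17≤61 — dominates Opt6.
Others (Opt3, Opt4) are each worse than Opt6 on at least one objective.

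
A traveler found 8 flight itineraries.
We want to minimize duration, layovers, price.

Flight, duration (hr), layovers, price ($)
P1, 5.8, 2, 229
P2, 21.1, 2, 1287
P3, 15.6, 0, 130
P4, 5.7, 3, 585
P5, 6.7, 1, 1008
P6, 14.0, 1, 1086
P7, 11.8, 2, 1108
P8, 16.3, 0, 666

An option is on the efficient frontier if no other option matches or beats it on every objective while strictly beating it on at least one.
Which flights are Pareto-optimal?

P1: not dominated.
P2: dominated by P1 (duration 5.8≤21.1, layovers 2≤2, price 229≤1287).
P3: not dominated (best price).
P4: not dominated (best duration).
P5: not dominated.
P6: dominated by P5 (duration 6.7≤14.0, layovers 1≤1, price 1008≤1086).
P7: dominated by P1 (duration 5.8≤11.8, layovers 2≤2, price 229≤1108).
P8: dominated by P3 (duration 15.6≤16.3, layovers 0≤0, price 130≤666).

P1, P3, P4, P5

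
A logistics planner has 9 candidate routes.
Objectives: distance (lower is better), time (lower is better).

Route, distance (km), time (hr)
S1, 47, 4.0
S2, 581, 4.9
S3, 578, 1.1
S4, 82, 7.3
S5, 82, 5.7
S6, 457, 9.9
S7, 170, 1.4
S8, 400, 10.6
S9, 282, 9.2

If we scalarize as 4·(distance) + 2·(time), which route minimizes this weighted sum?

S1: 4·47 + 2·4.0 = 196.0
S2: 4·581 + 2·4.9 = 2333.8
S3: 4·578 + 2·1.1 = 2314.2
S4: 4·82 + 2·7.3 = 342.6
S5: 4·82 + 2·5.7 = 339.4
S6: 4·457 + 2·9.9 = 1847.8
S7: 4·170 + 2·1.4 = 682.8
S8: 4·400 + 2·10.6 = 1621.2
S9: 4·282 + 2·9.2 = 1146.4
Lowest: S1 at 196.0.

S1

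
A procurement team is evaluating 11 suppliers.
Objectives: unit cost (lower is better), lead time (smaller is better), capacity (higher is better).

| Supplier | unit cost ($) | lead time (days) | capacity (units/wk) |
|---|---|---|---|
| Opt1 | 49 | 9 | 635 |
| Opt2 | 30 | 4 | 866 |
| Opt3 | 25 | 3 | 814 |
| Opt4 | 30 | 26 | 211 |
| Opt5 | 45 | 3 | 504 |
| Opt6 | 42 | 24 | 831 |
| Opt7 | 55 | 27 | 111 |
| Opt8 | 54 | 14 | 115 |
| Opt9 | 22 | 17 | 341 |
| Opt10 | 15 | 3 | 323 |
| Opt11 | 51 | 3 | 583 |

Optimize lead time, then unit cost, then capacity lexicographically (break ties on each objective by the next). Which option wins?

First minimize lead time: best is 3, kept {Opt3, Opt5, Opt10, Opt11}.
Then minimize unit cost: best is 15, kept {Opt10}.

Opt10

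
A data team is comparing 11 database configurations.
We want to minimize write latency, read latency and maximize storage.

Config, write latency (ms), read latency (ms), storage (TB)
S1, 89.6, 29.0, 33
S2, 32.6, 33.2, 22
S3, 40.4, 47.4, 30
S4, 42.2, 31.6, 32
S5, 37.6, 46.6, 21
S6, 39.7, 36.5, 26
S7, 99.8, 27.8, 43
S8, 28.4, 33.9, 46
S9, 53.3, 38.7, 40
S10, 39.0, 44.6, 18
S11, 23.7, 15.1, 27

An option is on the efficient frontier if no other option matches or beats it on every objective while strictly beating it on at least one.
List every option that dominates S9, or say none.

S8: write latency 28.4≤53.3, read latency 33.9≤38.7, storage 46≥40 — dominates S9.
Others (S1, S2, S3, S4, S5, S6, S7, S10, S11) are each worse than S9 on at least one objective.

S8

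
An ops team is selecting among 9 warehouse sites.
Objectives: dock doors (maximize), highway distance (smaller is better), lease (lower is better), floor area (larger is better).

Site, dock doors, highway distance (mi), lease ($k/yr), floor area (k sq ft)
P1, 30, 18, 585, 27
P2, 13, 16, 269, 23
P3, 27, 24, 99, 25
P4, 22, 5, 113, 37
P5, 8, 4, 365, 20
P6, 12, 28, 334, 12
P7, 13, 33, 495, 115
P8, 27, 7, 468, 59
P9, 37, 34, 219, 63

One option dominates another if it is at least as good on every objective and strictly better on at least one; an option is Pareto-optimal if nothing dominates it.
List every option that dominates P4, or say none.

none

P1: worse on highway distance (18 vs 5).
P2: worse on dock doors (13 vs 22).
P3: worse on highway distance (24 vs 5).
P5: worse on dock doors (8 vs 22).
P6: worse on dock doors (12 vs 22).
P7: worse on dock doors (13 vs 22).
P8: worse on highway distance (7 vs 5).
P9: worse on highway distance (34 vs 5).
No option dominates P4.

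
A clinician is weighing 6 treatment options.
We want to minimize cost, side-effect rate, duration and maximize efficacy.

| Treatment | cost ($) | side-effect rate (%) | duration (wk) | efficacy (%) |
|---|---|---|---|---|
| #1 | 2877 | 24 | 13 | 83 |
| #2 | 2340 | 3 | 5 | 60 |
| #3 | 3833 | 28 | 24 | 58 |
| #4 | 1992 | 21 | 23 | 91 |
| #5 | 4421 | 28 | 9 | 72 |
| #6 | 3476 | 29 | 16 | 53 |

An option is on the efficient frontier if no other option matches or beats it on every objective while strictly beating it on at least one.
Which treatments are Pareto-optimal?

#1: not dominated.
#2: not dominated (best side-effect rate).
#3: dominated by #1 (cost 2877≤3833, side-effect rate 24≤28, duration 13≤24, efficacy 83≥58).
#4: not dominated (best cost).
#5: not dominated.
#6: dominated by #1 (cost 2877≤3476, side-effect rate 24≤29, duration 13≤16, efficacy 83≥53).

#1, #2, #4, #5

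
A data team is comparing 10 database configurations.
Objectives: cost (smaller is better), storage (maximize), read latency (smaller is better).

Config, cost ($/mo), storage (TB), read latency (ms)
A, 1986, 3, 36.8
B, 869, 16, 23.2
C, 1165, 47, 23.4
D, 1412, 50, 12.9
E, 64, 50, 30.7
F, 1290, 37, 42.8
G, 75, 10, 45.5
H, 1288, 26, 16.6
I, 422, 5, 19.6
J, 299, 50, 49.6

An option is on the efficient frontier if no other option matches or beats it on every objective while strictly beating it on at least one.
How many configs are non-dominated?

6

A: dominated by B (cost 869≤1986, storage 16≥3, read latency 23.2≤36.8).
B: not dominated.
C: not dominated.
D: not dominated (best read latency).
E: not dominated (best cost).
F: dominated by C (cost 1165≤1290, storage 47≥37, read latency 23.4≤42.8).
G: dominated by E (cost 64≤75, storage 50≥10, read latency 30.7≤45.5).
H: not dominated.
I: not dominated.
J: dominated by E (cost 64≤299, storage 50≥50, read latency 30.7≤49.6).
Pareto-optimal: B, C, D, E, H, I → 6.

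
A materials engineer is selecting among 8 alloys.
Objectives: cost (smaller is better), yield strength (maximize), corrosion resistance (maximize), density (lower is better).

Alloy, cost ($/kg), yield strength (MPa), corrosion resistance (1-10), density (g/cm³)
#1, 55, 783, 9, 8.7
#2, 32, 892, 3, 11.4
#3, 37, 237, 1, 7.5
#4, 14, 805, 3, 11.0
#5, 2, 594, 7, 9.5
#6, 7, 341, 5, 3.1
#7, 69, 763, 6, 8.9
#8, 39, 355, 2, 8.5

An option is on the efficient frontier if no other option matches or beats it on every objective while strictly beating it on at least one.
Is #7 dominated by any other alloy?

Yes

#1 vs #7: cost 55≤69, yield strength 783≥763, corrosion resistance 9≥6, density 8.7≤8.9 — #1 is at least as good on every objective and strictly better on at least one, so #1 dominates #7.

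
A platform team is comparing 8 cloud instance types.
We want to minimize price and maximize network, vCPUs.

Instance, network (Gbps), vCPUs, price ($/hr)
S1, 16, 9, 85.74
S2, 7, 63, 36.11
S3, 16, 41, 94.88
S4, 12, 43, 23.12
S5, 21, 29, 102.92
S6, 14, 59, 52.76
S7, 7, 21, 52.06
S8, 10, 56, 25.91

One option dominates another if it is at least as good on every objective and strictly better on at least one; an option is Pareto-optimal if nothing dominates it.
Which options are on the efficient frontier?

S1: not dominated.
S2: not dominated (best vCPUs).
S3: not dominated.
S4: not dominated (best price).
S5: not dominated (best network).
S6: not dominated.
S7: dominated by S2 (network 7≥7, vCPUs 63≥21, price 36.11≤52.06).
S8: not dominated.

S1, S2, S3, S4, S5, S6, S8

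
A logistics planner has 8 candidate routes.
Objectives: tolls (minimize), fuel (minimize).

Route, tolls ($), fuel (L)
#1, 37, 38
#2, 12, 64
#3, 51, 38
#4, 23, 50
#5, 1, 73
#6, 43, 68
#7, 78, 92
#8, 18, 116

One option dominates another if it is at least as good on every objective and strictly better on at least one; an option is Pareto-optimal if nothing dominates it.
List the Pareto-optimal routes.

#1: not dominated.
#2: not dominated.
#3: dominated by #1 (tolls 37≤51, fuel 38≤38).
#4: not dominated.
#5: not dominated (best tolls).
#6: dominated by #1 (tolls 37≤43, fuel 38≤68).
#7: dominated by #1 (tolls 37≤78, fuel 38≤92).
#8: dominated by #2 (tolls 12≤18, fuel 64≤116).

#1, #2, #4, #5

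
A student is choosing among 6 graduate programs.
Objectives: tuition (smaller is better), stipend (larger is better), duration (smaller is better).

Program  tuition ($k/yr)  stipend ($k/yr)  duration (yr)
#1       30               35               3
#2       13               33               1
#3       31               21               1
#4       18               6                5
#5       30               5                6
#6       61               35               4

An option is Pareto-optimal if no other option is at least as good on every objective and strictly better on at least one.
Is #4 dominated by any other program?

#2 vs #4: tuition 13≤18, stipend 33≥6, duration 1≤5 — #2 is at least as good on every objective and strictly better on at least one, so #2 dominates #4.

Yes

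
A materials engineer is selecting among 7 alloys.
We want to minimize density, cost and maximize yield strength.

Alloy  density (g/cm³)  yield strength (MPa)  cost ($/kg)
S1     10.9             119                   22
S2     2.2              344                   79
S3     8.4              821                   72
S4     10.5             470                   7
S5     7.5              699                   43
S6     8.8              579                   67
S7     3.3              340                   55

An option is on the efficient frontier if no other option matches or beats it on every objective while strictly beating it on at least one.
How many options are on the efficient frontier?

5

S1: dominated by S4 (density 10.5≤10.9, yield strength 470≥119, cost 7≤22).
S2: not dominated (best density).
S3: not dominated (best yield strength).
S4: not dominated (best cost).
S5: not dominated.
S6: dominated by S5 (density 7.5≤8.8, yield strength 699≥579, cost 43≤67).
S7: not dominated.
Pareto-optimal: S2, S3, S4, S5, S7 → 5.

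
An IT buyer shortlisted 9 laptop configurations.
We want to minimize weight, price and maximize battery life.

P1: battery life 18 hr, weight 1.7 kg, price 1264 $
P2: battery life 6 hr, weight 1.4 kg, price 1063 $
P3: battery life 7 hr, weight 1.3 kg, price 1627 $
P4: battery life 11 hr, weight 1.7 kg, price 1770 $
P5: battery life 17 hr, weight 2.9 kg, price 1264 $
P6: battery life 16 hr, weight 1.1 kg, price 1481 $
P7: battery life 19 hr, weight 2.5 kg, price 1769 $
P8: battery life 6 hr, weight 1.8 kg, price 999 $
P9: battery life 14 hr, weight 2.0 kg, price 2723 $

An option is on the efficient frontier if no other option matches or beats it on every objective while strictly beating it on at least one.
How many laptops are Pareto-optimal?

P1: not dominated.
P2: not dominated.
P3: dominated by P6 (battery life 16≥7, weight 1.1≤1.3, price 1481≤1627).
P4: dominated by P1 (battery life 18≥11, weight 1.7≤1.7, price 1264≤1770).
P5: dominated by P1 (battery life 18≥17, weight 1.7≤2.9, price 1264≤1264).
P6: not dominated (best weight).
P7: not dominated (best battery life).
P8: not dominated (best price).
P9: dominated by P1 (battery life 18≥14, weight 1.7≤2.0, price 1264≤2723).
Pareto-optimal: P1, P2, P6, P7, P8 → 5.

5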